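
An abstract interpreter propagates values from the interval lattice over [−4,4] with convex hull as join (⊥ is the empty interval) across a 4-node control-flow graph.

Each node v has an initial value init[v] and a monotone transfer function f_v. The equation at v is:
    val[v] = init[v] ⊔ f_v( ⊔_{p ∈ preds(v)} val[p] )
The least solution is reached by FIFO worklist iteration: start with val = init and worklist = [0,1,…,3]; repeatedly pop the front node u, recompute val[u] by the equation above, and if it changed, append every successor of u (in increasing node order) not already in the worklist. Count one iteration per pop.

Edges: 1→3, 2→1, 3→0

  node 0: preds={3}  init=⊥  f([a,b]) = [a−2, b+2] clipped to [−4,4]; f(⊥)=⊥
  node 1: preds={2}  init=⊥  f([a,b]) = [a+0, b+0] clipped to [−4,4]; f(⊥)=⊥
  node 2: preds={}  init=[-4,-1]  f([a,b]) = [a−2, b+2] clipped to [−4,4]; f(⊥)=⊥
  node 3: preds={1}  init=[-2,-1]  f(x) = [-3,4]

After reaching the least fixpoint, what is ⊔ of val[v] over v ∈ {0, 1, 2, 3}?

[-4,4]

Trace (5 dequeues):
  [1] u=0 | in [-2,-1] | out [-4,1] | prev ⊥ | push {}
  [2] u=1 | in [-4,-1] | out [-4,-1] | prev ⊥ | push {}
  [3] u=2 | in ⊥ | out [-4,-1] | ==
  [4] u=3 | in [-4,-1] | out [-3,4] | prev [-2,-1] | push {0}
  [5] u=0 | in [-3,4] | out [-4,4] | prev [-4,1] | push {}

Converged values:
  [0] [-4,4]
  [1] [-4,-1]
  [2] [-4,-1]
  [3] [-3,4]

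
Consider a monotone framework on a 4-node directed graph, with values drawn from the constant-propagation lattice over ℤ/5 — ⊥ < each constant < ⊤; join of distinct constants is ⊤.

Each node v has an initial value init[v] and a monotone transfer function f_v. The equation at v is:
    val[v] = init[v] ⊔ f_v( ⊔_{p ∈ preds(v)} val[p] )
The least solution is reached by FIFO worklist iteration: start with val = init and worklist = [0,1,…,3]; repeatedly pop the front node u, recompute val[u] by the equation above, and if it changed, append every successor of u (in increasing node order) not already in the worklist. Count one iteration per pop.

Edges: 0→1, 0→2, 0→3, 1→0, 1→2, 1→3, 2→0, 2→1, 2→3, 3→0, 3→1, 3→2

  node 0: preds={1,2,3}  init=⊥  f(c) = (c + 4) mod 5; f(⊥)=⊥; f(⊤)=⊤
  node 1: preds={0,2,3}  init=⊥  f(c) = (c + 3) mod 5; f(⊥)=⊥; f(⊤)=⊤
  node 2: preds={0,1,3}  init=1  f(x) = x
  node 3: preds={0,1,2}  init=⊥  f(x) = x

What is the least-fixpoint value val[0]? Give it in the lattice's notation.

⊤

Iteration log — 8 steps:
  step 1. node 0  ⊔preds=1  new=0  old=⊥  +wl: 
  step 2. node 1  ⊔preds=⊤  new=⊤  old=⊥  +wl: 0
  step 3. node 2  ⊔preds=⊤  new=⊤  old=1  +wl: 1
  step 4. node 3  ⊔preds=⊤  new=⊤  old=⊥  +wl: 2
  step 5. node 0  ⊔preds=⊤  new=⊤  old=0  +wl: 3
  step 6. node 1  ⊔preds=⊤  new=⊤  stable
  step 7. node 2  ⊔preds=⊤  new=⊤  stable
  step 8. node 3  ⊔preds=⊤  new=⊤  stable

Least fixpoint reached:
  node 0: ⊤
  node 1: ⊤
  node 2: ⊤
  node 3: ⊤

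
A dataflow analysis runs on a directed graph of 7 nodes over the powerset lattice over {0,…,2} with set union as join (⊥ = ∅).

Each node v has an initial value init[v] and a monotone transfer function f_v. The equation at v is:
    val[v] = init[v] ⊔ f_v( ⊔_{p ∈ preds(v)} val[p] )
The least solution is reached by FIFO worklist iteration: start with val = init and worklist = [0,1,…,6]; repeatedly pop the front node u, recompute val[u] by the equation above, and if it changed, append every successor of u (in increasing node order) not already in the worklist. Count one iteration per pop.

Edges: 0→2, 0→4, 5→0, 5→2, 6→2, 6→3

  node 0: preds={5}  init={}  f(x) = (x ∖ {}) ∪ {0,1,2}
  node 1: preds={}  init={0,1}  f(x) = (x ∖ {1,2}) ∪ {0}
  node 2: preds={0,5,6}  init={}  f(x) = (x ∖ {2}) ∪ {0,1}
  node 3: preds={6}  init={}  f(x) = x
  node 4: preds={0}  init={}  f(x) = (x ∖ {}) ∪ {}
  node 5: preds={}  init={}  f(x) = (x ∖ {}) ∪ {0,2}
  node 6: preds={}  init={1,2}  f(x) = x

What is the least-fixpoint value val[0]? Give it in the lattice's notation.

{0,1,2}

Worklist (9 pops):
  #1 pop 0: in={} → {0,1,2} (was {}); enqueue []
  #2 pop 1: in={} → {0,1} (no change)
  #3 pop 2: in={0,1,2} → {0,1} (was {}); enqueue []
  #4 pop 3: in={1,2} → {1,2} (was {}); enqueue []
  #5 pop 4: in={0,1,2} → {0,1,2} (was {}); enqueue []
  #6 pop 5: in={} → {0,2} (was {}); enqueue [0,2]
  #7 pop 6: in={} → {1,2} (no change)
  #8 pop 0: in={0,2} → {0,1,2} (no change)
  #9 pop 2: in={0,1,2} → {0,1} (no change)

Fixpoint:
  val[0] = {0,1,2}
  val[1] = {0,1}
  val[2] = {0,1}
  val[3] = {1,2}
  val[4] = {0,1,2}
  val[5] = {0,2}
  val[6] = {1,2}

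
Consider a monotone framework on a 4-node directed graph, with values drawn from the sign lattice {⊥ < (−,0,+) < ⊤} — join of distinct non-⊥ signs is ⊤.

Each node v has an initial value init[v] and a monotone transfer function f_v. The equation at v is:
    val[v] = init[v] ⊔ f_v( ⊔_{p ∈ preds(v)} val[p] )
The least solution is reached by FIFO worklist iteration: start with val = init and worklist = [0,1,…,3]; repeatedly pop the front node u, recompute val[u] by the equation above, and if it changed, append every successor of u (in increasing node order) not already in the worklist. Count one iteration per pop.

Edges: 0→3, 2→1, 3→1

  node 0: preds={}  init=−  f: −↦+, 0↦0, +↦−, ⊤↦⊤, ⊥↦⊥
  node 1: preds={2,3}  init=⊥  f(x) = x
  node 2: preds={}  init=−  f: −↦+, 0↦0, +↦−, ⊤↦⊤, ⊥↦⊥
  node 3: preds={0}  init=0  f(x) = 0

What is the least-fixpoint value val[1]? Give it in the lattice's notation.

Worklist (4 pops):
  #1 pop 0: in=⊥ → − (no change)
  #2 pop 1: in=⊤ → ⊤ (was ⊥); enqueue []
  #3 pop 2: in=⊥ → − (no change)
  #4 pop 3: in=− → 0 (no change)

Fixpoint:
  val[0] = −
  val[1] = ⊤
  val[2] = −
  val[3] = 0

⊤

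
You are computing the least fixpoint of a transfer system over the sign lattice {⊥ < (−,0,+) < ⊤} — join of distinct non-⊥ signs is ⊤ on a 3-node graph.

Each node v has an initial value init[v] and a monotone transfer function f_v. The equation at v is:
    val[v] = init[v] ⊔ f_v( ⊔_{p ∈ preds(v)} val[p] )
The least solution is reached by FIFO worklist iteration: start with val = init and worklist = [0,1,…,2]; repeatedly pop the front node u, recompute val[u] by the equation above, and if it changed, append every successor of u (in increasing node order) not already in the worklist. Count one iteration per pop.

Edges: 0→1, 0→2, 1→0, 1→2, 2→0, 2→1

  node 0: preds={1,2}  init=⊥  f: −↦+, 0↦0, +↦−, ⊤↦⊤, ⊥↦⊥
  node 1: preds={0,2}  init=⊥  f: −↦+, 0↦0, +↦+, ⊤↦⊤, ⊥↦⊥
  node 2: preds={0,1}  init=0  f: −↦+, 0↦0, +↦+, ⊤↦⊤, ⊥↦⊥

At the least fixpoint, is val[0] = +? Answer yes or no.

no

Worklist (4 pops):
  #1 pop 0: in=0 → 0 (was ⊥); enqueue []
  #2 pop 1: in=0 → 0 (was ⊥); enqueue [0]
  #3 pop 2: in=0 → 0 (no change)
  #4 pop 0: in=0 → 0 (no change)

Fixpoint:
  val[0] = 0
  val[1] = 0
  val[2] = 0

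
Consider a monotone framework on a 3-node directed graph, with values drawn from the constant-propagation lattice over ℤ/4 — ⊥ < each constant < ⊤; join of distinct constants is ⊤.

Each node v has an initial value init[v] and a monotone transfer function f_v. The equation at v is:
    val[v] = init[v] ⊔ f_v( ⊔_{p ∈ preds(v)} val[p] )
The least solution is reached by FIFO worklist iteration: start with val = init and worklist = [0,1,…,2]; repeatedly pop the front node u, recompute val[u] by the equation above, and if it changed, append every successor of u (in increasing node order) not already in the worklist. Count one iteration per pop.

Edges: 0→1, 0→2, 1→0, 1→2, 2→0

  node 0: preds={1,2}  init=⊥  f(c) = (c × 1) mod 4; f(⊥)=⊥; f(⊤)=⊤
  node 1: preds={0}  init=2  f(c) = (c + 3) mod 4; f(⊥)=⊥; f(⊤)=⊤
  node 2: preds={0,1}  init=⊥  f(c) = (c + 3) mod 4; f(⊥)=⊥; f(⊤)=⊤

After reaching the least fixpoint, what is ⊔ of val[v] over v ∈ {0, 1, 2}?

⊤

Iteration log — 6 steps:
  step 1. node 0  ⊔preds=2  new=2  old=⊥  +wl: 
  step 2. node 1  ⊔preds=2  new=⊤  old=2  +wl: 0
  step 3. node 2  ⊔preds=⊤  new=⊤  old=⊥  +wl: 
  step 4. node 0  ⊔preds=⊤  new=⊤  old=2  +wl: 1,2
  step 5. node 1  ⊔preds=⊤  new=⊤  stable
  step 6. node 2  ⊔preds=⊤  new=⊤  stable

Least fixpoint reached:
  node 0: ⊤
  node 1: ⊤
  node 2: ⊤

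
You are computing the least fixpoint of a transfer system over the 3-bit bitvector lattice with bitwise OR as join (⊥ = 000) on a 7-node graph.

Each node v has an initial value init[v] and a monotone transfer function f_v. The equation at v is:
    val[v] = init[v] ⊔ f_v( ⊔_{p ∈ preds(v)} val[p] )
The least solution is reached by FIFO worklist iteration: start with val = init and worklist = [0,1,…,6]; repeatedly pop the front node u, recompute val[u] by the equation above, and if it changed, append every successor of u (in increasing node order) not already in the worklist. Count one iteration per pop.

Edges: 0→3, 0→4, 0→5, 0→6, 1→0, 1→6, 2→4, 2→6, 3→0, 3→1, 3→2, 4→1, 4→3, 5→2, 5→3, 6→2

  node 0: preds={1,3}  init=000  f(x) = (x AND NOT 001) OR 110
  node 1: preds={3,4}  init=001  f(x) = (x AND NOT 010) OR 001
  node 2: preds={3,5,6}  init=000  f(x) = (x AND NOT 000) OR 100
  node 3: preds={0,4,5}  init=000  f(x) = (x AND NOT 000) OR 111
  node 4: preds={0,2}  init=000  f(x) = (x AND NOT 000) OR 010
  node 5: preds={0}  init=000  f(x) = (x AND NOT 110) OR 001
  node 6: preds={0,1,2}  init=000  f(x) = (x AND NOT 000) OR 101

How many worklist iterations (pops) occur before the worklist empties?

Iteration log — 16 steps:
  step 1. node 0  ⊔preds=001  new=110  old=000  +wl: 
  step 2. node 1  ⊔preds=000  new=001  stable
  step 3. node 2  ⊔preds=000  new=100  old=000  +wl: 
  step 4. node 3  ⊔preds=110  new=111  old=000  +wl: 0,1,2
  step 5. node 4  ⊔preds=110  new=110  old=000  +wl: 3
  step 6. node 5  ⊔preds=110  new=001  old=000  +wl: 
  step 7. node 6  ⊔preds=111  new=111  old=000  +wl: 
  step 8. node 0  ⊔preds=111  new=110  stable
  step 9. node 1  ⊔preds=111  new=101  old=001  +wl: 0,6
  step 10. node 2  ⊔preds=111  new=111  old=100  +wl: 4
  step 11. node 3  ⊔preds=111  new=111  stable
  step 12. node 0  ⊔preds=111  new=110  stable
  step 13. node 6  ⊔preds=111  new=111  stable
  step 14. node 4  ⊔preds=111  new=111  old=110  +wl: 1,3
  step 15. node 1  ⊔preds=111  new=101  stable
  step 16. node 3  ⊔preds=111  new=111  stable

Least fixpoint reached:
  node 0: 110
  node 1: 101
  node 2: 111
  node 3: 111
  node 4: 111
  node 5: 001
  node 6: 111

16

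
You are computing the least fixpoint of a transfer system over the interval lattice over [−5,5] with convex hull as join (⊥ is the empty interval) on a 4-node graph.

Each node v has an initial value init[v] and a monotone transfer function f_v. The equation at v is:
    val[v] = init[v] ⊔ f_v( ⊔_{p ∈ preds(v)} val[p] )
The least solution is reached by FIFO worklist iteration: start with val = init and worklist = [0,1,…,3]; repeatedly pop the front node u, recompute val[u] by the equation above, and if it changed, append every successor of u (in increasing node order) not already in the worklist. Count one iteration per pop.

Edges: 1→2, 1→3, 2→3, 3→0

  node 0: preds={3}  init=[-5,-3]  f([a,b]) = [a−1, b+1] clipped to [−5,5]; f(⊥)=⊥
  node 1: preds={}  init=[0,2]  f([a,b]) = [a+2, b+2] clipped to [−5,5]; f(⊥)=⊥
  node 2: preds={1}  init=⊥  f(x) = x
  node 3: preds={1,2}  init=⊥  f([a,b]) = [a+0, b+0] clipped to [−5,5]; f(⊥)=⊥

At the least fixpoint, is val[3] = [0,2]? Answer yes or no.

yes

Worklist (5 pops):
  #1 pop 0: in=⊥ → [-5,-3] (no change)
  #2 pop 1: in=⊥ → [0,2] (no change)
  #3 pop 2: in=[0,2] → [0,2] (was ⊥); enqueue []
  #4 pop 3: in=[0,2] → [0,2] (was ⊥); enqueue [0]
  #5 pop 0: in=[0,2] → [-5,3] (was [-5,-3]); enqueue []

Fixpoint:
  val[0] = [-5,3]
  val[1] = [0,2]
  val[2] = [0,2]
  val[3] = [0,2]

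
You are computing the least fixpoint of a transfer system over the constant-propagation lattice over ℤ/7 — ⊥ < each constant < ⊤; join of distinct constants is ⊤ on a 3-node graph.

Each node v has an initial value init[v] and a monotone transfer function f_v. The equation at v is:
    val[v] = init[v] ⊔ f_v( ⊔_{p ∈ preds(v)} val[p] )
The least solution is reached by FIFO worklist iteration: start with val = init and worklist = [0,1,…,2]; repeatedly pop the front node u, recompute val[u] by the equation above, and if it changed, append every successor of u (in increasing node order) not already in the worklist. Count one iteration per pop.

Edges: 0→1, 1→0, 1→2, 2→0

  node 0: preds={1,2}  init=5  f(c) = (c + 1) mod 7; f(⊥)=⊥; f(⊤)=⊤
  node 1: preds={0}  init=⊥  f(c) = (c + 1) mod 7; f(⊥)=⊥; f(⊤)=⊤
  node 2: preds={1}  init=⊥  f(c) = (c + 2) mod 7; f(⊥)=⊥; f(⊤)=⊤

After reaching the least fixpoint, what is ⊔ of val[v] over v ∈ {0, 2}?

⊤

Iteration log — 8 steps:
  step 1. node 0  ⊔preds=⊥  new=5  stable
  step 2. node 1  ⊔preds=5  new=6  old=⊥  +wl: 0
  step 3. node 2  ⊔preds=6  new=1  old=⊥  +wl: 
  step 4. node 0  ⊔preds=⊤  new=⊤  old=5  +wl: 1
  step 5. node 1  ⊔preds=⊤  new=⊤  old=6  +wl: 0,2
  step 6. node 0  ⊔preds=⊤  new=⊤  stable
  step 7. node 2  ⊔preds=⊤  new=⊤  old=1  +wl: 0
  step 8. node 0  ⊔preds=⊤  new=⊤  stable

Least fixpoint reached:
  node 0: ⊤
  node 1: ⊤
  node 2: ⊤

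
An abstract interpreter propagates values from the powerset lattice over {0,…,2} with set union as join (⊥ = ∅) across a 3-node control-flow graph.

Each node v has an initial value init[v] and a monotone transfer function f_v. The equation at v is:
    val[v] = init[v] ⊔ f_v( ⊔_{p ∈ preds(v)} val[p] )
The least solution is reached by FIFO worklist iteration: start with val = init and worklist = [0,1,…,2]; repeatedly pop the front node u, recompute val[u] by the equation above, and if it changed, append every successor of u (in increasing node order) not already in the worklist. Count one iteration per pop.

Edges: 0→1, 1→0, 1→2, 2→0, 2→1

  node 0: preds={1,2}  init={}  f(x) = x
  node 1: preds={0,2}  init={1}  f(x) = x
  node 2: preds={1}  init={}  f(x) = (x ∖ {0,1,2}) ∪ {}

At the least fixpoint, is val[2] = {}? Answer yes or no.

Iteration log — 3 steps:
  step 1. node 0  ⊔preds={1}  new={1}  old={}  +wl: 
  step 2. node 1  ⊔preds={1}  new={1}  stable
  step 3. node 2  ⊔preds={1}  new={}  stable

Least fixpoint reached:
  node 0: {1}
  node 1: {1}
  node 2: {}

yes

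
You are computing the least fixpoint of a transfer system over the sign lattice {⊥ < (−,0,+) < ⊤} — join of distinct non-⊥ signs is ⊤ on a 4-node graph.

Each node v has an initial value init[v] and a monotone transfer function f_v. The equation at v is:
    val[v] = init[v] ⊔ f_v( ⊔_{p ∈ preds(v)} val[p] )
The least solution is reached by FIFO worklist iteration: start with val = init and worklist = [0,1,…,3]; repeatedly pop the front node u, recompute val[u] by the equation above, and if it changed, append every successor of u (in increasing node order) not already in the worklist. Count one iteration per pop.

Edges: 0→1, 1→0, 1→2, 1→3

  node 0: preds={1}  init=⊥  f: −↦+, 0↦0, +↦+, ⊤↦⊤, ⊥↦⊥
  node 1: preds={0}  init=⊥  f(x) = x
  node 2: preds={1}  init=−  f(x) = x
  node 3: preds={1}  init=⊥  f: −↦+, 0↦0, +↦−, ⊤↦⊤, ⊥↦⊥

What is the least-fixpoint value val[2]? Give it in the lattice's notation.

Trace (4 dequeues):
  [1] u=0 | in ⊥ | out ⊥ | ==
  [2] u=1 | in ⊥ | out ⊥ | ==
  [3] u=2 | in ⊥ | out − | ==
  [4] u=3 | in ⊥ | out ⊥ | ==

Converged values:
  [0] ⊥
  [1] ⊥
  [2] −
  [3] ⊥

−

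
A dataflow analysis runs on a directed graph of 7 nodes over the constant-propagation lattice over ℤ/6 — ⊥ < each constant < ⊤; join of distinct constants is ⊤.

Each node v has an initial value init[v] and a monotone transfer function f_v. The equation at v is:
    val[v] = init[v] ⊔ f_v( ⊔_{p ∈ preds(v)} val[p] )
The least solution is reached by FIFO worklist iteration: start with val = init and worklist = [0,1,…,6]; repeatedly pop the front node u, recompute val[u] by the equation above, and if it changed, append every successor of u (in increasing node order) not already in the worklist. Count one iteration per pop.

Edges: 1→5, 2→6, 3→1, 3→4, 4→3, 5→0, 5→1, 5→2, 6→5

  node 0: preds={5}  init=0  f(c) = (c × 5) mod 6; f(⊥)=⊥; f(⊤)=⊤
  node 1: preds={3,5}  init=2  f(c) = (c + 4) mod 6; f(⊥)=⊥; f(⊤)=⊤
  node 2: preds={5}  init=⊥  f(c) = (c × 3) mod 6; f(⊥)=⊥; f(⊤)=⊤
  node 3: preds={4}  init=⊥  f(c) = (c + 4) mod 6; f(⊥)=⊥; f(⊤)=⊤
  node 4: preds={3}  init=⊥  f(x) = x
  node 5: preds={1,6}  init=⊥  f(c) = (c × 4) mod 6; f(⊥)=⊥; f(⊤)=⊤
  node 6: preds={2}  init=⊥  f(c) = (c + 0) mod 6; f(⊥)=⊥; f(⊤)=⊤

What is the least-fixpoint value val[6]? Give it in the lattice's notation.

Iteration log — 18 steps:
  step 1. node 0  ⊔preds=⊥  new=0  stable
  step 2. node 1  ⊔preds=⊥  new=2  stable
  step 3. node 2  ⊔preds=⊥  new=⊥  stable
  step 4. node 3  ⊔preds=⊥  new=⊥  stable
  step 5. node 4  ⊔preds=⊥  new=⊥  stable
  step 6. node 5  ⊔preds=2  new=2  old=⊥  +wl: 0,1,2
  step 7. node 6  ⊔preds=⊥  new=⊥  stable
  step 8. node 0  ⊔preds=2  new=⊤  old=0  +wl: 
  step 9. node 1  ⊔preds=2  new=⊤  old=2  +wl: 5
  step 10. node 2  ⊔preds=2  new=0  old=⊥  +wl: 6
  step 11. node 5  ⊔preds=⊤  new=⊤  old=2  +wl: 0,1,2
  step 12. node 6  ⊔preds=0  new=0  old=⊥  +wl: 5
  step 13. node 0  ⊔preds=⊤  new=⊤  stable
  step 14. node 1  ⊔preds=⊤  new=⊤  stable
  step 15. node 2  ⊔preds=⊤  new=⊤  old=0  +wl: 6
  step 16. node 5  ⊔preds=⊤  new=⊤  stable
  step 17. node 6  ⊔preds=⊤  new=⊤  old=0  +wl: 5
  step 18. node 5  ⊔preds=⊤  new=⊤  stable

Least fixpoint reached:
  node 0: ⊤
  node 1: ⊤
  node 2: ⊤
  node 3: ⊥
  node 4: ⊥
  node 5: ⊤
  node 6: ⊤

⊤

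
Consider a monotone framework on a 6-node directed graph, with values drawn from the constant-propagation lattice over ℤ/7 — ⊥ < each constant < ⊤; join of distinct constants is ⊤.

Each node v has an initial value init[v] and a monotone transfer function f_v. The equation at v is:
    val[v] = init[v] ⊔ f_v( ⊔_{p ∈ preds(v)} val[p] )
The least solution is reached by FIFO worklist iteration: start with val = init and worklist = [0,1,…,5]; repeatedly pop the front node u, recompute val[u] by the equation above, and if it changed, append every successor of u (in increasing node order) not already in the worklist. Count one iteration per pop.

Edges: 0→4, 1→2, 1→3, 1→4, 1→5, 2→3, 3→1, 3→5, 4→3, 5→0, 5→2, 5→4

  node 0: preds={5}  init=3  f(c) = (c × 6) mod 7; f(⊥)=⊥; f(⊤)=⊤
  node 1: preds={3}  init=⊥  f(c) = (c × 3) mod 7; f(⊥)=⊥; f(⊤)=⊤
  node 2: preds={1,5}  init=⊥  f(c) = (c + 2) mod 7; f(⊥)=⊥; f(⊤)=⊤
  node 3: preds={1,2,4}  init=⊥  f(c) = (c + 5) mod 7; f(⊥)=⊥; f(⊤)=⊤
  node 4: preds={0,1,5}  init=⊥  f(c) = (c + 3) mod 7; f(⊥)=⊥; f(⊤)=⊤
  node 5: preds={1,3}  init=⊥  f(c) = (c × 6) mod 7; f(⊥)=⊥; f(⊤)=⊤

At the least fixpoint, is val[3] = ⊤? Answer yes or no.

yes

Trace (18 dequeues):
  [1] u=0 | in ⊥ | out 3 | ==
  [2] u=1 | in ⊥ | out ⊥ | ==
  [3] u=2 | in ⊥ | out ⊥ | ==
  [4] u=3 | in ⊥ | out ⊥ | ==
  [5] u=4 | in 3 | out 6 | prev ⊥ | push {3}
  [6] u=5 | in ⊥ | out ⊥ | ==
  [7] u=3 | in 6 | out 4 | prev ⊥ | push {1,5}
  [8] u=1 | in 4 | out 5 | prev ⊥ | push {2,3,4}
  [9] u=5 | in ⊤ | out ⊤ | prev ⊥ | push {0}
  [10] u=2 | in ⊤ | out ⊤ | prev ⊥ | push {}
  [11] u=3 | in ⊤ | out ⊤ | prev 4 | push {1,5}
  [12] u=4 | in ⊤ | out ⊤ | prev 6 | push {3}
  [13] u=0 | in ⊤ | out ⊤ | prev 3 | push {4}
  [14] u=1 | in ⊤ | out ⊤ | prev 5 | push {2}
  [15] u=5 | in ⊤ | out ⊤ | ==
  [16] u=3 | in ⊤ | out ⊤ | ==
  [17] u=4 | in ⊤ | out ⊤ | ==
  [18] u=2 | in ⊤ | out ⊤ | ==

Converged values:
  [0] ⊤
  [1] ⊤
  [2] ⊤
  [3] ⊤
  [4] ⊤
  [5] ⊤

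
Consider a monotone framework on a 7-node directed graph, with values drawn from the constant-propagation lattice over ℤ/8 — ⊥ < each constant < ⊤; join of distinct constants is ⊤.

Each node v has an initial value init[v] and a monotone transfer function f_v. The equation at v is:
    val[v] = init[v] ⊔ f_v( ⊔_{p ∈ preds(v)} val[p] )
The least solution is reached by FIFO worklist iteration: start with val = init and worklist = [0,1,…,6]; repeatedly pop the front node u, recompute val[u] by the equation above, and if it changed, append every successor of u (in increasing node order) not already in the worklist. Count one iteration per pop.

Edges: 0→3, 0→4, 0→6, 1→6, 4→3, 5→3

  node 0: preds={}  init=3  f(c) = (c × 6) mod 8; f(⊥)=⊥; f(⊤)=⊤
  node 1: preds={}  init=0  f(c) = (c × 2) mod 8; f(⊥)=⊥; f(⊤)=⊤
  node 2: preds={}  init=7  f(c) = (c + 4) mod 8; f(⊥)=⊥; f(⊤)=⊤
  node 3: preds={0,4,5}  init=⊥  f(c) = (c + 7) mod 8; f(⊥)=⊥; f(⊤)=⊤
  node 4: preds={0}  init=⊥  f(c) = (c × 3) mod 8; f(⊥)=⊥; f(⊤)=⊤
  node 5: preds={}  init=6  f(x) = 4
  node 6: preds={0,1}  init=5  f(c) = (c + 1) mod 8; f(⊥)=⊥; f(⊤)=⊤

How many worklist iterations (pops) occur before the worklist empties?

Trace (8 dequeues):
  [1] u=0 | in ⊥ | out 3 | ==
  [2] u=1 | in ⊥ | out 0 | ==
  [3] u=2 | in ⊥ | out 7 | ==
  [4] u=3 | in ⊤ | out ⊤ | prev ⊥ | push {}
  [5] u=4 | in 3 | out 1 | prev ⊥ | push {3}
  [6] u=5 | in ⊥ | out ⊤ | prev 6 | push {}
  [7] u=6 | in ⊤ | out ⊤ | prev 5 | push {}
  [8] u=3 | in ⊤ | out ⊤ | ==

Converged values:
  [0] 3
  [1] 0
  [2] 7
  [3] ⊤
  [4] 1
  [5] ⊤
  [6] ⊤

8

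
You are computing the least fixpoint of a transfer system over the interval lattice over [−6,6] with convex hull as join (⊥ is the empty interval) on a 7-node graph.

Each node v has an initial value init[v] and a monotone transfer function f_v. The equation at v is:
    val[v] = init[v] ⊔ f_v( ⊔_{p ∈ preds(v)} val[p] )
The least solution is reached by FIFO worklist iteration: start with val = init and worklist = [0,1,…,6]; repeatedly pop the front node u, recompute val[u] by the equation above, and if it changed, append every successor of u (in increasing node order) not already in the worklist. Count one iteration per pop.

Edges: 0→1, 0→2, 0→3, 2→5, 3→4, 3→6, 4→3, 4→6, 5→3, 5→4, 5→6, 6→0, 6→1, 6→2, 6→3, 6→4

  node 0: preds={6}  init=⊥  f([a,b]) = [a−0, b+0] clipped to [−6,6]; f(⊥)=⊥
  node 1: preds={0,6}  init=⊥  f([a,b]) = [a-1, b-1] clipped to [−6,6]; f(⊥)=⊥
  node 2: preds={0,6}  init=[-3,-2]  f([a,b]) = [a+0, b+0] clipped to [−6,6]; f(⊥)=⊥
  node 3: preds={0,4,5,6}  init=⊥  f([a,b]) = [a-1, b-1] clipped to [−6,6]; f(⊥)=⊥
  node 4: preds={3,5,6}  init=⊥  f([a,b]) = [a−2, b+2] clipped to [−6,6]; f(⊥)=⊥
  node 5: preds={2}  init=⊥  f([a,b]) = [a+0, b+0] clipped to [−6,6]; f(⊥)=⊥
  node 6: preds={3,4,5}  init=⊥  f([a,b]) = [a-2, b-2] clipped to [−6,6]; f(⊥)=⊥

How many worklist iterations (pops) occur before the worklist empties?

67

Trace (67 dequeues):
  [1] u=0 | in ⊥ | out ⊥ | ==
  [2] u=1 | in ⊥ | out ⊥ | ==
  [3] u=2 | in ⊥ | out [-3,-2] | ==
  [4] u=3 | in ⊥ | out ⊥ | ==
  [5] u=4 | in ⊥ | out ⊥ | ==
  [6] u=5 | in [-3,-2] | out [-3,-2] | prev ⊥ | push {3,4}
  [7] u=6 | in [-3,-2] | out [-5,-4] | prev ⊥ | push {0,1,2}
  [8] u=3 | in [-5,-2] | out [-6,-3] | prev ⊥ | push {6}
  [9] u=4 | in [-6,-2] | out [-6,0] | prev ⊥ | push {3}
  [10] u=0 | in [-5,-4] | out [-5,-4] | prev ⊥ | push {}
  [11] u=1 | in [-5,-4] | out [-6,-5] | prev ⊥ | push {}
  [12] u=2 | in [-5,-4] | out [-5,-2] | prev [-3,-2] | push {5}
  [13] u=6 | in [-6,0] | out [-6,-2] | prev [-5,-4] | push {0,1,2,4}
  [14] u=3 | in [-6,0] | out [-6,-1] | prev [-6,-3] | push {6}
  [15] u=5 | in [-5,-2] | out [-5,-2] | prev [-3,-2] | push {3}
  [16] u=0 | in [-6,-2] | out [-6,-2] | prev [-5,-4] | push {}
  [17] u=1 | in [-6,-2] | out [-6,-3] | prev [-6,-5] | push {}
  [18] u=2 | in [-6,-2] | out [-6,-2] | prev [-5,-2] | push {5}
  [19] u=4 | in [-6,-1] | out [-6,1] | prev [-6,0] | push {}
  [20] u=6 | in [-6,1] | out [-6,-1] | prev [-6,-2] | push {0,1,2,4}
  [21] u=3 | in [-6,1] | out [-6,0] | prev [-6,-1] | push {6}
  [22] u=5 | in [-6,-2] | out [-6,-2] | prev [-5,-2] | push {3}
  [23] u=0 | in [-6,-1] | out [-6,-1] | prev [-6,-2] | push {}
  [24] u=1 | in [-6,-1] | out [-6,-2] | prev [-6,-3] | push {}
  [25] u=2 | in [-6,-1] | out [-6,-1] | prev [-6,-2] | push {5}
  [26] u=4 | in [-6,0] | out [-6,2] | prev [-6,1] | push {}
  [27] u=6 | in [-6,2] | out [-6,0] | prev [-6,-1] | push {0,1,2,4}
  [28] u=3 | in [-6,2] | out [-6,1] | prev [-6,0] | push {6}
  [29] u=5 | in [-6,-1] | out [-6,-1] | prev [-6,-2] | push {3}
  [30] u=0 | in [-6,0] | out [-6,0] | prev [-6,-1] | push {}
  [31] u=1 | in [-6,0] | out [-6,-1] | prev [-6,-2] | push {}
  [32] u=2 | in [-6,0] | out [-6,0] | prev [-6,-1] | push {5}
  [33] u=4 | in [-6,1] | out [-6,3] | prev [-6,2] | push {}
  [34] u=6 | in [-6,3] | out [-6,1] | prev [-6,0] | push {0,1,2,4}
  [35] u=3 | in [-6,3] | out [-6,2] | prev [-6,1] | push {6}
  [36] u=5 | in [-6,0] | out [-6,0] | prev [-6,-1] | push {3}
  [37] u=0 | in [-6,1] | out [-6,1] | prev [-6,0] | push {}
  [38] u=1 | in [-6,1] | out [-6,0] | prev [-6,-1] | push {}
  [39] u=2 | in [-6,1] | out [-6,1] | prev [-6,0] | push {5}
  [40] u=4 | in [-6,2] | out [-6,4] | prev [-6,3] | push {}
  [41] u=6 | in [-6,4] | out [-6,2] | prev [-6,1] | push {0,1,2,4}
  [42] u=3 | in [-6,4] | out [-6,3] | prev [-6,2] | push {6}
  [43] u=5 | in [-6,1] | out [-6,1] | prev [-6,0] | push {3}
  [44] u=0 | in [-6,2] | out [-6,2] | prev [-6,1] | push {}
  [45] u=1 | in [-6,2] | out [-6,1] | prev [-6,0] | push {}
  [46] u=2 | in [-6,2] | out [-6,2] | prev [-6,1] | push {5}
  [47] u=4 | in [-6,3] | out [-6,5] | prev [-6,4] | push {}
  [48] u=6 | in [-6,5] | out [-6,3] | prev [-6,2] | push {0,1,2,4}
  [49] u=3 | in [-6,5] | out [-6,4] | prev [-6,3] | push {6}
  [50] u=5 | in [-6,2] | out [-6,2] | prev [-6,1] | push {3}
  [51] u=0 | in [-6,3] | out [-6,3] | prev [-6,2] | push {}
  [52] u=1 | in [-6,3] | out [-6,2] | prev [-6,1] | push {}
  [53] u=2 | in [-6,3] | out [-6,3] | prev [-6,2] | push {5}
  [54] u=4 | in [-6,4] | out [-6,6] | prev [-6,5] | push {}
  [55] u=6 | in [-6,6] | out [-6,4] | prev [-6,3] | push {0,1,2,4}
  [56] u=3 | in [-6,6] | out [-6,5] | prev [-6,4] | push {6}
  [57] u=5 | in [-6,3] | out [-6,3] | prev [-6,2] | push {3}
  [58] u=0 | in [-6,4] | out [-6,4] | prev [-6,3] | push {}
  [59] u=1 | in [-6,4] | out [-6,3] | prev [-6,2] | push {}
  [60] u=2 | in [-6,4] | out [-6,4] | prev [-6,3] | push {5}
  [61] u=4 | in [-6,5] | out [-6,6] | ==
  [62] u=6 | in [-6,6] | out [-6,4] | ==
  [63] u=3 | in [-6,6] | out [-6,5] | ==
  [64] u=5 | in [-6,4] | out [-6,4] | prev [-6,3] | push {3,4,6}
  [65] u=3 | in [-6,6] | out [-6,5] | ==
  [66] u=4 | in [-6,5] | out [-6,6] | ==
  [67] u=6 | in [-6,6] | out [-6,4] | ==

Converged values:
  [0] [-6,4]
  [1] [-6,3]
  [2] [-6,4]
  [3] [-6,5]
  [4] [-6,6]
  [5] [-6,4]
  [6] [-6,4]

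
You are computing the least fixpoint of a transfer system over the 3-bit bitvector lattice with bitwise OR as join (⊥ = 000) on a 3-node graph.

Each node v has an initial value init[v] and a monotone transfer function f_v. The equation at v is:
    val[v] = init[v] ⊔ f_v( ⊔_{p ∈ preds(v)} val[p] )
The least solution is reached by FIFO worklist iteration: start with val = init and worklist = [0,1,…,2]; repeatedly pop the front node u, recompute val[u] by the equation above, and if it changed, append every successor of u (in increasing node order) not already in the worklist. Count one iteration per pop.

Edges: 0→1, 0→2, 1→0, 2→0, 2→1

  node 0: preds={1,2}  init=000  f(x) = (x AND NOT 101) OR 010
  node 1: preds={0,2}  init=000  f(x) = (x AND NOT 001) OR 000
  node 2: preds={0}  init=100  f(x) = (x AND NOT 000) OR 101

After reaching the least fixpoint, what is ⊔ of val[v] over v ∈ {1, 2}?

Trace (5 dequeues):
  [1] u=0 | in 100 | out 010 | prev 000 | push {}
  [2] u=1 | in 110 | out 110 | prev 000 | push {0}
  [3] u=2 | in 010 | out 111 | prev 100 | push {1}
  [4] u=0 | in 111 | out 010 | ==
  [5] u=1 | in 111 | out 110 | ==

Converged values:
  [0] 010
  [1] 110
  [2] 111

111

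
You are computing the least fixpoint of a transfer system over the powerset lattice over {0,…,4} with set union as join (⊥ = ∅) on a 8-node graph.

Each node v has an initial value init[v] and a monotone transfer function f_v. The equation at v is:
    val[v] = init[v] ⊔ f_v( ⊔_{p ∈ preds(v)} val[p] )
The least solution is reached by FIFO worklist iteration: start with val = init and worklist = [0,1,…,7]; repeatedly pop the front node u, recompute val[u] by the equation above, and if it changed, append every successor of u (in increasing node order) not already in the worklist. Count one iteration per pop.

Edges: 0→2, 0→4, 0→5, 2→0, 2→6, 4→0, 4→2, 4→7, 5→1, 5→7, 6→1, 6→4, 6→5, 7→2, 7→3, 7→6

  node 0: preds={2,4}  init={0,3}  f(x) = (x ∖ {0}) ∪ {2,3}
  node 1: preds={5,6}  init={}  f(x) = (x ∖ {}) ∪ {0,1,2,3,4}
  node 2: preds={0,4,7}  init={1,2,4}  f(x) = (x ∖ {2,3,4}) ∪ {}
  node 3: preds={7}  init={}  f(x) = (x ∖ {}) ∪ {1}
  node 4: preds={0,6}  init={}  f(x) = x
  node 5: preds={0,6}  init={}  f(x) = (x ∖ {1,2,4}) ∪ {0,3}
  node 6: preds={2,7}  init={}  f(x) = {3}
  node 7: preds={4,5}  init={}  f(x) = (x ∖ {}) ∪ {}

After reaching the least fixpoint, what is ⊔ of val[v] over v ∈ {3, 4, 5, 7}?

Worklist (15 pops):
  #1 pop 0: in={1,2,4} → {0,1,2,3,4} (was {0,3}); enqueue []
  #2 pop 1: in={} → {0,1,2,3,4} (was {}); enqueue []
  #3 pop 2: in={0,1,2,3,4} → {0,1,2,4} (was {1,2,4}); enqueue [0]
  #4 pop 3: in={} → {1} (was {}); enqueue []
  #5 pop 4: in={0,1,2,3,4} → {0,1,2,3,4} (was {}); enqueue [2]
  #6 pop 5: in={0,1,2,3,4} → {0,3} (was {}); enqueue [1]
  #7 pop 6: in={0,1,2,4} → {3} (was {}); enqueue [4,5]
  #8 pop 7: in={0,1,2,3,4} → {0,1,2,3,4} (was {}); enqueue [3,6]
  #9 pop 0: in={0,1,2,3,4} → {0,1,2,3,4} (no change)
  #10 pop 2: in={0,1,2,3,4} → {0,1,2,4} (no change)
  #11 pop 1: in={0,3} → {0,1,2,3,4} (no change)
  #12 pop 4: in={0,1,2,3,4} → {0,1,2,3,4} (no change)
  #13 pop 5: in={0,1,2,3,4} → {0,3} (no change)
  #14 pop 3: in={0,1,2,3,4} → {0,1,2,3,4} (was {1}); enqueue []
  #15 pop 6: in={0,1,2,3,4} → {3} (no change)

Fixpoint:
  val[0] = {0,1,2,3,4}
  val[1] = {0,1,2,3,4}
  val[2] = {0,1,2,4}
  val[3] = {0,1,2,3,4}
  val[4] = {0,1,2,3,4}
  val[5] = {0,3}
  val[6] = {3}
  val[7] = {0,1,2,3,4}

{0,1,2,3,4}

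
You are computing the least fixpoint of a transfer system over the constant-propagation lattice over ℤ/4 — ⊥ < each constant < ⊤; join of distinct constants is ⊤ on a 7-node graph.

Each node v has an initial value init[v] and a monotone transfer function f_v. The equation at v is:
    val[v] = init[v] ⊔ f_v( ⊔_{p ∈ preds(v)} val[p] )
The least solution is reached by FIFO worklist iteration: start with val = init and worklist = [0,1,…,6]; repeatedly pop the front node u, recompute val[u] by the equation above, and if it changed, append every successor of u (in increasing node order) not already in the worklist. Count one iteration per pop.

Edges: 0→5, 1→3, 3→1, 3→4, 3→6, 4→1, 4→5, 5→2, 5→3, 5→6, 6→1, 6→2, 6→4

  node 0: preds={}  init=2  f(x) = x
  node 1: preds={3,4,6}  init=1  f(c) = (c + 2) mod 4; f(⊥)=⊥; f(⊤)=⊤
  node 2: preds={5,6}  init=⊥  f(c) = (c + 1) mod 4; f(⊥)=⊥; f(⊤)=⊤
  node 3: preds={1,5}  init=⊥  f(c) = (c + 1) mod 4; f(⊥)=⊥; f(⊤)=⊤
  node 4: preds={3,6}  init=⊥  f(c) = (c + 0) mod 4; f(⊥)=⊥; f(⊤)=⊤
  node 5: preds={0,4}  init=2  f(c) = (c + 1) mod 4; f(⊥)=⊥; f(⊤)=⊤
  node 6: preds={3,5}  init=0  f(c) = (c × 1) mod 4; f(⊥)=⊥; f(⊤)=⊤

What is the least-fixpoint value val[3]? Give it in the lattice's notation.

⊤

Trace (11 dequeues):
  [1] u=0 | in ⊥ | out 2 | ==
  [2] u=1 | in 0 | out ⊤ | prev 1 | push {}
  [3] u=2 | in ⊤ | out ⊤ | prev ⊥ | push {}
  [4] u=3 | in ⊤ | out ⊤ | prev ⊥ | push {1}
  [5] u=4 | in ⊤ | out ⊤ | prev ⊥ | push {}
  [6] u=5 | in ⊤ | out ⊤ | prev 2 | push {2,3}
  [7] u=6 | in ⊤ | out ⊤ | prev 0 | push {4}
  [8] u=1 | in ⊤ | out ⊤ | ==
  [9] u=2 | in ⊤ | out ⊤ | ==
  [10] u=3 | in ⊤ | out ⊤ | ==
  [11] u=4 | in ⊤ | out ⊤ | ==

Converged values:
  [0] 2
  [1] ⊤
  [2] ⊤
  [3] ⊤
  [4] ⊤
  [5] ⊤
  [6] ⊤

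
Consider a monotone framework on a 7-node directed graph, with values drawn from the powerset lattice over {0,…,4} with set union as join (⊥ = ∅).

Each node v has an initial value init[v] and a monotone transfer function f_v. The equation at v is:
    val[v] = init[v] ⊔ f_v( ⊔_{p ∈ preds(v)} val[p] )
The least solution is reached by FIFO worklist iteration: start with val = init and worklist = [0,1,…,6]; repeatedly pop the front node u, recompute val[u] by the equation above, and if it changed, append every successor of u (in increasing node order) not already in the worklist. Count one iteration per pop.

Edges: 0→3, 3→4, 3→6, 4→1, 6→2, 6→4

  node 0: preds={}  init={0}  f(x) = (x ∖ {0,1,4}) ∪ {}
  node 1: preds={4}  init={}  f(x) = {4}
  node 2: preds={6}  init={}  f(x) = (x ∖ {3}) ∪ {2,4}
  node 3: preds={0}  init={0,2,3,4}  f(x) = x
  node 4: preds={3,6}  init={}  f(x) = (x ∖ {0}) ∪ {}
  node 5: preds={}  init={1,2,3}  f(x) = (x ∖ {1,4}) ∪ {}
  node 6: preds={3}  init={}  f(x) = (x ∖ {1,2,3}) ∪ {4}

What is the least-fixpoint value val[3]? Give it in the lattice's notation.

{0,2,3,4}

Iteration log — 10 steps:
  step 1. node 0  ⊔preds={}  new={0}  stable
  step 2. node 1  ⊔preds={}  new={4}  old={}  +wl: 
  step 3. node 2  ⊔preds={}  new={2,4}  old={}  +wl: 
  step 4. node 3  ⊔preds={0}  new={0,2,3,4}  stable
  step 5. node 4  ⊔preds={0,2,3,4}  new={2,3,4}  old={}  +wl: 1
  step 6. node 5  ⊔preds={}  new={1,2,3}  stable
  step 7. node 6  ⊔preds={0,2,3,4}  new={0,4}  old={}  +wl: 2,4
  step 8. node 1  ⊔preds={2,3,4}  new={4}  stable
  step 9. node 2  ⊔preds={0,4}  new={0,2,4}  old={2,4}  +wl: 
  step 10. node 4  ⊔preds={0,2,3,4}  new={2,3,4}  stable

Least fixpoint reached:
  node 0: {0}
  node 1: {4}
  node 2: {0,2,4}
  node 3: {0,2,3,4}
  node 4: {2,3,4}
  node 5: {1,2,3}
  node 6: {0,4}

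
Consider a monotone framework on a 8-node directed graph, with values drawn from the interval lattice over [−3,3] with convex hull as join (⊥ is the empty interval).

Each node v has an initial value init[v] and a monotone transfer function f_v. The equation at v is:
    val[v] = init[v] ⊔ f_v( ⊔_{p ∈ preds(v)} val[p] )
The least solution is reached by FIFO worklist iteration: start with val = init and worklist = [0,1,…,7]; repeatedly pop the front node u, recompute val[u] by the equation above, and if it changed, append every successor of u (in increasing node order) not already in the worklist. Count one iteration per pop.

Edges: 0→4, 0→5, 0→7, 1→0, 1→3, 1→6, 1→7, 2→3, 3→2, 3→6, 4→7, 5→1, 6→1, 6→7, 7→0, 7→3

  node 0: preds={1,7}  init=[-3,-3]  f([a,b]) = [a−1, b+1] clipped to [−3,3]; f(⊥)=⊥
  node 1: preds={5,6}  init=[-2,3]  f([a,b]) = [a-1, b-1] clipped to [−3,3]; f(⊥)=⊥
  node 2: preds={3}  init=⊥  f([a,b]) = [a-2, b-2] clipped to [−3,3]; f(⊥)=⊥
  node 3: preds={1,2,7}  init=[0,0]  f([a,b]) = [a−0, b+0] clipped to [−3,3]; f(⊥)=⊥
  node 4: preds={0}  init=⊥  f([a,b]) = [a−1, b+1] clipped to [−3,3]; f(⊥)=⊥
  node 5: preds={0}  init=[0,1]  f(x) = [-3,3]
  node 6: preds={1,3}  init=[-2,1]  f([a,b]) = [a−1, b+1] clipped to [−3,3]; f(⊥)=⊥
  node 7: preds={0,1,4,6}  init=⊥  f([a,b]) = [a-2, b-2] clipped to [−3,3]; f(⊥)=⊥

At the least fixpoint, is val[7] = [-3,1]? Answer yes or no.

Worklist (12 pops):
  #1 pop 0: in=[-2,3] → [-3,3] (was [-3,-3]); enqueue []
  #2 pop 1: in=[-2,1] → [-3,3] (was [-2,3]); enqueue [0]
  #3 pop 2: in=[0,0] → [-2,-2] (was ⊥); enqueue []
  #4 pop 3: in=[-3,3] → [-3,3] (was [0,0]); enqueue [2]
  #5 pop 4: in=[-3,3] → [-3,3] (was ⊥); enqueue []
  #6 pop 5: in=[-3,3] → [-3,3] (was [0,1]); enqueue [1]
  #7 pop 6: in=[-3,3] → [-3,3] (was [-2,1]); enqueue []
  #8 pop 7: in=[-3,3] → [-3,1] (was ⊥); enqueue [3]
  #9 pop 0: in=[-3,3] → [-3,3] (no change)
  #10 pop 2: in=[-3,3] → [-3,1] (was [-2,-2]); enqueue []
  #11 pop 1: in=[-3,3] → [-3,3] (no change)
  #12 pop 3: in=[-3,3] → [-3,3] (no change)

Fixpoint:
  val[0] = [-3,3]
  val[1] = [-3,3]
  val[2] = [-3,1]
  val[3] = [-3,3]
  val[4] = [-3,3]
  val[5] = [-3,3]
  val[6] = [-3,3]
  val[7] = [-3,1]

yes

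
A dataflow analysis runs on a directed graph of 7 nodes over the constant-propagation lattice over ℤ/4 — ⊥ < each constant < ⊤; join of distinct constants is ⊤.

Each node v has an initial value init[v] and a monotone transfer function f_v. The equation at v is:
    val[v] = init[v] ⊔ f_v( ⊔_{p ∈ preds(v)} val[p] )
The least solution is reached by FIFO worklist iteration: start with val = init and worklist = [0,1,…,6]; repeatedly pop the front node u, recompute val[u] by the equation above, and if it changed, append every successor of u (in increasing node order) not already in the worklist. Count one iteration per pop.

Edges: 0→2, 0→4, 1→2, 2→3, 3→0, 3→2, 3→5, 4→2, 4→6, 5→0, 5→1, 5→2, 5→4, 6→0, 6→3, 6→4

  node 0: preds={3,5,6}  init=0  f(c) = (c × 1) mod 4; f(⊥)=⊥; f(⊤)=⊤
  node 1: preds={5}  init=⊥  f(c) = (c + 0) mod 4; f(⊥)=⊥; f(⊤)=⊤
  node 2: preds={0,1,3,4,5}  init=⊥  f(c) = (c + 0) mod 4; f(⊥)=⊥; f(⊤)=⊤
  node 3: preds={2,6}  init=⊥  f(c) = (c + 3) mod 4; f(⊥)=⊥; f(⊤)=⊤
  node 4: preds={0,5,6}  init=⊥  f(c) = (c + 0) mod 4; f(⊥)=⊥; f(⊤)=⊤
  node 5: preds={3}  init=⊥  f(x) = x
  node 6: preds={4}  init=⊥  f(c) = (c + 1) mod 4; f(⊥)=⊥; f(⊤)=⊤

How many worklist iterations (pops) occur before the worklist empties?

21

Trace (21 dequeues):
  [1] u=0 | in ⊥ | out 0 | ==
  [2] u=1 | in ⊥ | out ⊥ | ==
  [3] u=2 | in 0 | out 0 | prev ⊥ | push {}
  [4] u=3 | in 0 | out 3 | prev ⊥ | push {0,2}
  [5] u=4 | in 0 | out 0 | prev ⊥ | push {}
  [6] u=5 | in 3 | out 3 | prev ⊥ | push {1,4}
  [7] u=6 | in 0 | out 1 | prev ⊥ | push {3}
  [8] u=0 | in ⊤ | out ⊤ | prev 0 | push {}
  [9] u=2 | in ⊤ | out ⊤ | prev 0 | push {}
  [10] u=1 | in 3 | out 3 | prev ⊥ | push {2}
  [11] u=4 | in ⊤ | out ⊤ | prev 0 | push {6}
  [12] u=3 | in ⊤ | out ⊤ | prev 3 | push {0,5}
  [13] u=2 | in ⊤ | out ⊤ | ==
  [14] u=6 | in ⊤ | out ⊤ | prev 1 | push {3,4}
  [15] u=0 | in ⊤ | out ⊤ | ==
  [16] u=5 | in ⊤ | out ⊤ | prev 3 | push {0,1,2}
  [17] u=3 | in ⊤ | out ⊤ | ==
  [18] u=4 | in ⊤ | out ⊤ | ==
  [19] u=0 | in ⊤ | out ⊤ | ==
  [20] u=1 | in ⊤ | out ⊤ | prev 3 | push {}
  [21] u=2 | in ⊤ | out ⊤ | ==

Converged values:
  [0] ⊤
  [1] ⊤
  [2] ⊤
  [3] ⊤
  [4] ⊤
  [5] ⊤
  [6] ⊤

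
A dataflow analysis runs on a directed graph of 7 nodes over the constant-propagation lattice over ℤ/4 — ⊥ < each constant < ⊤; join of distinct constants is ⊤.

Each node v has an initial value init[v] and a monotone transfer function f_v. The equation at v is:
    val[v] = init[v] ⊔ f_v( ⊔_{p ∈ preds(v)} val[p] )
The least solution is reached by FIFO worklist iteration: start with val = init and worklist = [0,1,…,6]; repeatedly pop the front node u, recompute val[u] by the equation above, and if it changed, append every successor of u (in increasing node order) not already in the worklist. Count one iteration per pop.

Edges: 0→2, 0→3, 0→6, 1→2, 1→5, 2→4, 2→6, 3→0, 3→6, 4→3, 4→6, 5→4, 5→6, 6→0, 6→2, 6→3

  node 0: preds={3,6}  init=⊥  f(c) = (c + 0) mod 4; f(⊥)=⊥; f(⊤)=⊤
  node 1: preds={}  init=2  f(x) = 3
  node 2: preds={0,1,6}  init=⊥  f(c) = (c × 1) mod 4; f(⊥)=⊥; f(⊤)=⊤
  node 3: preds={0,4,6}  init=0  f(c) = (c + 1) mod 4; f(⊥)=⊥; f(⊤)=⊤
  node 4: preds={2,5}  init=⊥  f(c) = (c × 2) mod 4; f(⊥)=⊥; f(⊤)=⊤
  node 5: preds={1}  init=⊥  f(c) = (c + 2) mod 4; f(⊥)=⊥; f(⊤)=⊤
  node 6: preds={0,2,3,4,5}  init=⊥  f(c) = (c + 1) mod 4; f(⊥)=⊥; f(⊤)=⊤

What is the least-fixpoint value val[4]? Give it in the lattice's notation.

⊤

Worklist (12 pops):
  #1 pop 0: in=0 → 0 (was ⊥); enqueue []
  #2 pop 1: in=⊥ → ⊤ (was 2); enqueue []
  #3 pop 2: in=⊤ → ⊤ (was ⊥); enqueue []
  #4 pop 3: in=0 → ⊤ (was 0); enqueue [0]
  #5 pop 4: in=⊤ → ⊤ (was ⊥); enqueue [3]
  #6 pop 5: in=⊤ → ⊤ (was ⊥); enqueue [4]
  #7 pop 6: in=⊤ → ⊤ (was ⊥); enqueue [2]
  #8 pop 0: in=⊤ → ⊤ (was 0); enqueue [6]
  #9 pop 3: in=⊤ → ⊤ (no change)
  #10 pop 4: in=⊤ → ⊤ (no change)
  #11 pop 2: in=⊤ → ⊤ (no change)
  #12 pop 6: in=⊤ → ⊤ (no change)

Fixpoint:
  val[0] = ⊤
  val[1] = ⊤
  val[2] = ⊤
  val[3] = ⊤
  val[4] = ⊤
  val[5] = ⊤
  val[6] = ⊤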